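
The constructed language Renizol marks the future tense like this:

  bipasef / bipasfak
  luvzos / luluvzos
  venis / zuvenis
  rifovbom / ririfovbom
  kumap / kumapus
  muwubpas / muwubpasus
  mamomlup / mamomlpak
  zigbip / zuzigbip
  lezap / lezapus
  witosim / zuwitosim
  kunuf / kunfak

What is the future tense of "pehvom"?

luvzos and muwubpas both end in -s yet inflect differently (luluvzos, muwubpasus), so the final letter is not what conditions the rule; the last vowel is.
"pehvom" has last vowel 'o'. The stems whose last vowel is 'o' (rifovbom → ririfovbom, luvzos → luluvzos) repeat the first consonant+vowel as a prefix.
So pehvom → pepehvom.

pepehvom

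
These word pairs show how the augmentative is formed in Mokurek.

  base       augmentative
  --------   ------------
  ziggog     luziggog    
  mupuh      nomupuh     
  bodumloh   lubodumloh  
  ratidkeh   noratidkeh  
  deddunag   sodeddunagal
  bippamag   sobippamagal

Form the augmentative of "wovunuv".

bippamag and ziggog both end in -g yet inflect differently (sobippamagal, luziggog), so the final letter is not what conditions the rule; the last vowel is.
"wovunuv" has last vowel 'u'. The one such stem in the data (mupuh → nomupuh) adds the prefix no-, so the same rule applies.
So wovunuv → nowovunuv.

nowovunuv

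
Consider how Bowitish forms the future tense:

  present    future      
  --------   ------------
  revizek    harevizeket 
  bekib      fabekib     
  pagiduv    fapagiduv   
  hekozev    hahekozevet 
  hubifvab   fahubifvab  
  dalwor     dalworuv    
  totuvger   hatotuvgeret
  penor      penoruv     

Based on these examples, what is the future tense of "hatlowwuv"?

totuvger and penor both end in -r yet inflect differently (hatotuvgeret, penoruv), so the final letter is not what conditions the rule; the last vowel is.
"hatlowwuv" has last vowel 'u'. The one such stem in the data (pagiduv → fapagiduv) adds the prefix fa-, so the same rule applies.
The other patterns: stems whose last vowel is 'e' add ha- … -et around the stem; stems whose last vowel is 'o' add -uv.
So hatlowwuv → fahatlowwuv.

fahatlowwuv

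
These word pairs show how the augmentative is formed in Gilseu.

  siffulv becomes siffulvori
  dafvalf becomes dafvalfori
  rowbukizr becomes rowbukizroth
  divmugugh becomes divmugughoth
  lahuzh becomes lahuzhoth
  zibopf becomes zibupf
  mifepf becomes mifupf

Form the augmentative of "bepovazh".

bepovazhoth

dafvalf and zibopf both end in -f yet inflect differently (dafvalfori, zibupf), so the final letter is not what conditions the rule; the second-to-last letter is.
"bepovazh" has second-to-last letter 'z'. The stems whose second-to-last letter is 'z' (rowbukizr → rowbukizroth, lahuzh → lahuzhoth) add -oth.
The other patterns: stems whose second-to-last letter is 'l' add -ori; stems whose second-to-last letter is 'p' change the last vowel to 'u'.
So bepovazh → bepovazhoth.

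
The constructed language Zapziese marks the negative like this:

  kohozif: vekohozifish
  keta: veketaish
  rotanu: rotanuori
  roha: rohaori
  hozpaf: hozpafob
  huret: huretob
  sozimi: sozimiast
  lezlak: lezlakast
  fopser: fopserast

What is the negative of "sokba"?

sokbaast

"sokba" begins with s-. The one such stem in the data (sozimi → sozimiast) adds -ast, so the same rule applies.
The other patterns: stems beginning with k- add ve- … -ish around the stem; stems beginning with r- add -ori; stems beginning with h- add -ob.
So sokba → sokbaast.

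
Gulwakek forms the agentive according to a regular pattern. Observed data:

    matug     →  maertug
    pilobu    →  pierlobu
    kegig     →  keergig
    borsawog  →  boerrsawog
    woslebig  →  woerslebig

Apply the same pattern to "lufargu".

Every pair shown (matug → maertug, pilobu → pierlobu, kegig → keergig, …) follows the same rule: insert -er- after the first vowel.
So lufargu → luerfargu.

luerfargu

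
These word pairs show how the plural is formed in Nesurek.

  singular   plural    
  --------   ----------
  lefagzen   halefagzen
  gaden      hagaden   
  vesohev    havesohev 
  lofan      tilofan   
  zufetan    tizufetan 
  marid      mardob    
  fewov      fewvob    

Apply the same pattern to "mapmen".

lefagzen and lofan both end in -n yet inflect differently (halefagzen, tilofan), so the final letter is not what conditions the rule; the last vowel is.
"mapmen" has last vowel 'e'. The stems whose last vowel is 'e' (lefagzen → halefagzen, gaden → hagaden, vesohev → havesohev) add the prefix ha-.
So mapmen → hamapmen.

hamapmen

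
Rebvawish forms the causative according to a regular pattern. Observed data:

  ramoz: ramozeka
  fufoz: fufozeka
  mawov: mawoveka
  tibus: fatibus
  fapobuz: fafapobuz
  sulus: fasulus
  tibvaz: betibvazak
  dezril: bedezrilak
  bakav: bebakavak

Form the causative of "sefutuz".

fasefutuz

"sefutuz" has last vowel 'u'. The stems whose last vowel is 'u' (tibus → fatibus, fapobuz → fafapobuz, sulus → fasulus) add the prefix fa-.
The other patterns: stems whose last vowel is 'o' add -eka; stems whose last vowel is 'a' or 'i' add be- … -ak around the stem.
So sefutuz → fasefutuz.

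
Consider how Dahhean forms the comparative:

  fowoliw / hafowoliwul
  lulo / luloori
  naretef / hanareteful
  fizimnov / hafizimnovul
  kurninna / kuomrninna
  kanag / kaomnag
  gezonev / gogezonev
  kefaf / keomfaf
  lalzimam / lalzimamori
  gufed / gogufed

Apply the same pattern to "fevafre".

naretef and kefaf both end in -f yet inflect differently (hanareteful, keomfaf), so the final letter is not what conditions the rule; the first letter is.
"fevafre" begins with f-. The stems beginning with f- (fowoliw → hafowoliwul, fizimnov → hafizimnovul) add ha- … -ul around the stem.
The other patterns: stems beginning with l- add -ori; stems beginning with k- insert -om- after the first vowel; stems beginning with g- add the prefix go-.
So fevafre → hafevafreul.

hafevafreul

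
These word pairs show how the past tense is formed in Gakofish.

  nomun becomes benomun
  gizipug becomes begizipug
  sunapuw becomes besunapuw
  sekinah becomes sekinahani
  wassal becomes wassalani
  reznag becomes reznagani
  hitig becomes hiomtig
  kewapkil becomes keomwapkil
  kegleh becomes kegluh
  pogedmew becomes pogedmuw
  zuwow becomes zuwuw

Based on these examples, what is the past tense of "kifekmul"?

bekifekmul

gizipug and reznag both end in -g yet inflect differently (begizipug, reznagani), so the final letter is not what conditions the rule; the last vowel is.
"kifekmul" has last vowel 'u'. The stems whose last vowel is 'u' (nomun → benomun, gizipug → begizipug, sunapuw → besunapuw) add the prefix be-.
The other patterns: stems whose last vowel is 'a' add -ani; stems whose last vowel is 'i' insert -om- after the first vowel; stems whose last vowel is 'e' or 'o' change the last vowel to 'u'.
So kifekmul → bekifekmul.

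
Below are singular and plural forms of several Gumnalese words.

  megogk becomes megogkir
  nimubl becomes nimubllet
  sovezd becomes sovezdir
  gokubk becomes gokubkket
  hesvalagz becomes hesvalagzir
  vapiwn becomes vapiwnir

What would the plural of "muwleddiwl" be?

muwleddiwlir

gokubk and megogk both end in -k yet inflect differently (gokubkket, megogkir), so the final letter is not what conditions the rule; the second-to-last letter is.
"muwleddiwl" has second-to-last letter 'w'. The one such stem in the data (vapiwn → vapiwnir) adds -ir, so the same rule applies.
So muwleddiwl → muwleddiwlir.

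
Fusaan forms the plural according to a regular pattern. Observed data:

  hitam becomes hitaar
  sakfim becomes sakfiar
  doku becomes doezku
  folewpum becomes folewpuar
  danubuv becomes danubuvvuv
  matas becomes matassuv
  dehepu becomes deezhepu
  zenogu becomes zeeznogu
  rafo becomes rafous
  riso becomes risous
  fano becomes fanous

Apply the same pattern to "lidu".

liezdu

doku and folewpum both have last vowel 'u' yet inflect differently (doezku, folewpuar), so the last vowel is not what conditions the rule; the final letter is.
"lidu" ends in -u. The stems ending in -u (doku → doezku, dehepu → deezhepu, zenogu → zeeznogu) insert -ez- after the first vowel.
So lidu → liezdu.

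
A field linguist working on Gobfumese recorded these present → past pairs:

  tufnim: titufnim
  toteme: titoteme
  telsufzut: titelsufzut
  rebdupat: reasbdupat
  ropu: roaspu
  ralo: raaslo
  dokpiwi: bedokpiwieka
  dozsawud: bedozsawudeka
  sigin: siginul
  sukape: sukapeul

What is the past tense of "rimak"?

riasmak

telsufzut and rebdupat both end in -t yet inflect differently (titelsufzut, reasbdupat), so the final letter is not what conditions the rule; the first letter is.
"rimak" begins with r-. The stems beginning with r- (rebdupat → reasbdupat, ropu → roaspu, ralo → raaslo) insert -as- after the first vowel.
The other patterns: stems beginning with t- add the prefix ti-; stems beginning with d- add be- … -eka around the stem; stems beginning with s- add -ul.
So rimak → riasmak.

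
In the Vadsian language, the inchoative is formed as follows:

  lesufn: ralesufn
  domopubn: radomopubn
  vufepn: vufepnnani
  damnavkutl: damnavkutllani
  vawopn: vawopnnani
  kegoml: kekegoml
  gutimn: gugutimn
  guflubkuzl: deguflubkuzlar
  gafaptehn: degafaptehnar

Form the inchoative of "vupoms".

vuvupoms

"vupoms" has second-to-last letter 'm'. The stems whose second-to-last letter is 'm' (kegoml → kekegoml, gutimn → gugutimn) repeat the first consonant+vowel as a prefix.
The other patterns: stems whose second-to-last letter is 'b' or 'f' add the prefix ra-; stems whose second-to-last letter is 'p' or 't' double the final consonant and add -ani; stems whose second-to-last letter is 'h' or 'z' add de- … -ar around the stem.
So vupoms → vuvupoms.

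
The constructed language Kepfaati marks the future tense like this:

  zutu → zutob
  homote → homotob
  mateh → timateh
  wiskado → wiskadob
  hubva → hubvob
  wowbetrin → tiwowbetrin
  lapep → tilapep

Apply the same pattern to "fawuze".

lapep and homote both have last vowel 'e' yet inflect differently (tilapep, homotob), so the last vowel is not what conditions the rule; whether the stem ends in a vowel or a consonant is.
"fawuze" ends in a vowel. The stems ending in a vowel (zutu → zutob, homote → homotob, hubva → hubvob) drop the final letter and add -ob.
The other pattern: stems ending in a consonant add the prefix ti-.
So fawuze → fawuzob.

fawuzob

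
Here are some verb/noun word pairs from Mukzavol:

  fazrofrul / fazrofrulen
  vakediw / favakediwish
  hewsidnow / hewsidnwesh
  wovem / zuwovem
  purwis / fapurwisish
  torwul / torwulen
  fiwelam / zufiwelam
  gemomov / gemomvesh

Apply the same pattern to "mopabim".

famopabimish

hewsidnow and vakediw both end in -w yet inflect differently (hewsidnwesh, favakediwish), so the final letter is not what conditions the rule; the last vowel is.
"mopabim" has last vowel 'i'. The stems whose last vowel is 'i' (purwis → fapurwisish, vakediw → favakediwish) add fa- … -ish around the stem.
The other patterns: stems whose last vowel is 'o' delete the last vowel and add -esh; stems whose last vowel is 'u' add -en; stems whose last vowel is 'a' or 'e' add the prefix zu-.
So mopabim → famopabimish.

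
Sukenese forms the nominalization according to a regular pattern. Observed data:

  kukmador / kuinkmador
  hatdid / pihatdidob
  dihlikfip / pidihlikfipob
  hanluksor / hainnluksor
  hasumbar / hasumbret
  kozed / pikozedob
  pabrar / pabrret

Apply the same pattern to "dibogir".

pidibogirob

kukmador and hasumbar both end in -r yet inflect differently (kuinkmador, hasumbret), so the final letter is not what conditions the rule; the last vowel is.
"dibogir" has last vowel 'i'. The stems whose last vowel is 'i' (hatdid → pihatdidob, dihlikfip → pidihlikfipob) add pi- … -ob around the stem.
The other patterns: stems whose last vowel is 'o' insert -in- after the first vowel; stems whose last vowel is 'a' delete the last vowel and add -et.
So dibogir → pidibogirob.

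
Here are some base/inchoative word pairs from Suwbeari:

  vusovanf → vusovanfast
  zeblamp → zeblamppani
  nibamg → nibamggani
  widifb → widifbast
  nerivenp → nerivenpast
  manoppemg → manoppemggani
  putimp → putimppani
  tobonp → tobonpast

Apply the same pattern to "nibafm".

nibafmast

putimp and tobonp both end in -p yet inflect differently (putimppani, tobonpast), so the final letter is not what conditions the rule; the second-to-last letter is.
"nibafm" has second-to-last letter 'f'. The one such stem in the data (widifb → widifbast) adds -ast, so the same rule applies.
The other pattern: stems whose second-to-last letter is 'm' double the final consonant and add -ani.
So nibafm → nibafmast.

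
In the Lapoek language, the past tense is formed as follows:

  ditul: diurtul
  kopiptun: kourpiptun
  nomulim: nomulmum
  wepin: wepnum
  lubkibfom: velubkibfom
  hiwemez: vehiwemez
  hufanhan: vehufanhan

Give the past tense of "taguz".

taurguz

"taguz" has last vowel 'u'. The stems whose last vowel is 'u' (ditul → diurtul, kopiptun → kourpiptun) insert -ur- after the first vowel.
So taguz → taurguz.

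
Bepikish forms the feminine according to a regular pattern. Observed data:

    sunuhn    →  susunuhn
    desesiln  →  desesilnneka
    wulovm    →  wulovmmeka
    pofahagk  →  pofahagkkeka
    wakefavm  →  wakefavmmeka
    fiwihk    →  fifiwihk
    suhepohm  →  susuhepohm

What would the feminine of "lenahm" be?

fiwihk and pofahagk both end in -k yet inflect differently (fifiwihk, pofahagkkeka), so the final letter is not what conditions the rule; the second-to-last letter is.
"lenahm" has second-to-last letter 'h'. The stems whose second-to-last letter is 'h' (suhepohm → susuhepohm, sunuhn → susunuhn, fiwihk → fifiwihk) repeat the first consonant+vowel as a prefix.
The other pattern: stems whose second-to-last letter is 'g', 'l' or 'v' double the final consonant and add -eka.
So lenahm → lelenahm.

lelenahm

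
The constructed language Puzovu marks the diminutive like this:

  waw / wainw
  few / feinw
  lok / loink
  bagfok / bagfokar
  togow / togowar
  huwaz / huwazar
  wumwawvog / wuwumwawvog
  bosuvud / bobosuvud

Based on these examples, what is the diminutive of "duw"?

lok and bagfok both end in -k yet inflect differently (loink, bagfokar), so the final letter is not what conditions the rule; the number of vowels is.
"duw" has 1 vowel. The stems with 1 vowel (waw → wainw, few → feinw, lok → loink) insert -in- after the first vowel.
The other patterns: stems with 2 vowels add -ar; stems with 3 vowels repeat the first consonant+vowel as a prefix.
So duw → duinw.

duinw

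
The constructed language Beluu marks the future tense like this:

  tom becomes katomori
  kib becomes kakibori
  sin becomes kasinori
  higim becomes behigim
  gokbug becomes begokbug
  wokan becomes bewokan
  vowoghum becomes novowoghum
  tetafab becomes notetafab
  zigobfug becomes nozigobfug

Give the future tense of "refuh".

berefuh

tom and higim both end in -m yet inflect differently (katomori, behigim), so the final letter is not what conditions the rule; the number of vowels is.
"refuh" has 2 vowels. The stems with 2 vowels (higim → behigim, gokbug → begokbug, wokan → bewokan) add the prefix be-.
The other patterns: stems with 1 vowel add ka- … -ori around the stem; stems with 3 vowels add the prefix no-.
So refuh → berefuh.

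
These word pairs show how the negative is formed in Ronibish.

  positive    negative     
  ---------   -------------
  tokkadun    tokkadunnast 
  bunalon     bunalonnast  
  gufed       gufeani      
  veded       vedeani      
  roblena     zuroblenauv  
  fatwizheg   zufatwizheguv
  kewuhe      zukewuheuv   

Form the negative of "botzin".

botzinnast

gufed and fatwizheg both have last vowel 'e' yet inflect differently (gufeani, zufatwizheguv), so the last vowel is not what conditions the rule; the final letter is.
"botzin" ends in -n. The stems ending in -n (tokkadun → tokkadunnast, bunalon → bunalonnast) double the final consonant and add -ast.
The other patterns: stems ending in -d drop the final letter and add -ani; stems ending in -a, -e or -g add zu- … -uv around the stem.
So botzin → botzinnast.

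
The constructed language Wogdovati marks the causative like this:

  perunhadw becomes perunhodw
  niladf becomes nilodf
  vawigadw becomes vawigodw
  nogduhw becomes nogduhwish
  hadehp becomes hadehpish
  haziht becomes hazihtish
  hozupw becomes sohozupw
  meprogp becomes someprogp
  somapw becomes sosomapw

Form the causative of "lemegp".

perunhadw and nogduhw both end in -w yet inflect differently (perunhodw, nogduhwish), so the final letter is not what conditions the rule; the second-to-last letter is.
"lemegp" has second-to-last letter 'g'. The one such stem in the data (meprogp → someprogp) adds the prefix so-, so the same rule applies.
So lemegp → solemegp.

solemegp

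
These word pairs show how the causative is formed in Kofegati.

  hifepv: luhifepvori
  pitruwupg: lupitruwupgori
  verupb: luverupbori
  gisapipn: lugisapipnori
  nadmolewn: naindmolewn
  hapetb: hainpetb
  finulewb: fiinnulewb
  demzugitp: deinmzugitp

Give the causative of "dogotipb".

gisapipn and nadmolewn both end in -n yet inflect differently (lugisapipnori, naindmolewn), so the final letter is not what conditions the rule; the second-to-last letter is.
"dogotipb" has second-to-last letter 'p'. The stems whose second-to-last letter is 'p' (hifepv → luhifepvori, pitruwupg → lupitruwupgori, verupb → luverupbori) add lu- … -ori around the stem.
The other pattern: stems whose second-to-last letter is 't' or 'w' insert -in- after the first vowel.
So dogotipb → ludogotipbori.

ludogotipbori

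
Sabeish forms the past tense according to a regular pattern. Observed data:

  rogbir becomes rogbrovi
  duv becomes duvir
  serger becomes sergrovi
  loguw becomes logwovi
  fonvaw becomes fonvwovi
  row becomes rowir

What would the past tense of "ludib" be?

loguw and row both end in -w yet inflect differently (logwovi, rowir), so the final letter is not what conditions the rule; the number of vowels is.
"ludib" has 2 vowels. The stems with 2 vowels (loguw → logwovi, serger → sergrovi, fonvaw → fonvwovi) delete the last vowel and add -ovi.
The other pattern: stems with 1 vowel add -ir.
So ludib → ludbovi.

ludbovi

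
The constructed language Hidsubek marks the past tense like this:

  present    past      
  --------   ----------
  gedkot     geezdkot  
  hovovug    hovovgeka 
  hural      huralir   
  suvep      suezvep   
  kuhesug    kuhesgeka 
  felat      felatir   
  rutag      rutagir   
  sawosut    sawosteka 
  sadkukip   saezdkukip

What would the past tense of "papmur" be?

hovovug and rutag both end in -g yet inflect differently (hovovgeka, rutagir), so the final letter is not what conditions the rule; the last vowel is.
"papmur" has last vowel 'u'. The stems whose last vowel is 'u' (sawosut → sawosteka, hovovug → hovovgeka, kuhesug → kuhesgeka) delete the last vowel and add -eka.
The other patterns: stems whose last vowel is 'a' add -ir; stems whose last vowel is 'e', 'i' or 'o' insert -ez- after the first vowel.
So papmur → papmreka.

papmreka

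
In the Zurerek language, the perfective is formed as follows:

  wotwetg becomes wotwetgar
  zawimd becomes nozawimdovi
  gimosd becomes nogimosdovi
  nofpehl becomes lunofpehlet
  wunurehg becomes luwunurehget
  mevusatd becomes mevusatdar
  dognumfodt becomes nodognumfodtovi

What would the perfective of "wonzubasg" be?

wunurehg and wotwetg both end in -g yet inflect differently (luwunurehget, wotwetgar), so the final letter is not what conditions the rule; the second-to-last letter is.
"wonzubasg" has second-to-last letter 's'. The one such stem in the data (gimosd → nogimosdovi) adds no- … -ovi around the stem, so the same rule applies.
So wonzubasg → nowonzubasgovi.

nowonzubasgovi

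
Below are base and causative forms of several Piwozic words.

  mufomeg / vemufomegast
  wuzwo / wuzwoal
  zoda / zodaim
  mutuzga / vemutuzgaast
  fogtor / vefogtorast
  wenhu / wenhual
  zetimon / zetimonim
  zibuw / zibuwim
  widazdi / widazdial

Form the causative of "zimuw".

zoda and mutuzga both end in -a yet inflect differently (zodaim, vemutuzgaast), so the final letter is not what conditions the rule; the first letter is.
"zimuw" begins with z-. The stems beginning with z- (zoda → zodaim, zibuw → zibuwim, zetimon → zetimonim) add -im.
The other patterns: stems beginning with w- add -al; stems beginning with f- or m- add ve- … -ast around the stem.
So zimuw → zimuwim.

zimuwim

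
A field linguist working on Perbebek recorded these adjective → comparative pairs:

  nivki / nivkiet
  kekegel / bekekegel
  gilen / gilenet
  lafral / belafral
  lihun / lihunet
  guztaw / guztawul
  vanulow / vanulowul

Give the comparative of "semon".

"semon" ends in -n. The stems ending in -n (gilen → gilenet, lihun → lihunet) add -et.
The other patterns: stems ending in -l add the prefix be-; stems ending in -w add -ul.
So semon → semonet.

semonet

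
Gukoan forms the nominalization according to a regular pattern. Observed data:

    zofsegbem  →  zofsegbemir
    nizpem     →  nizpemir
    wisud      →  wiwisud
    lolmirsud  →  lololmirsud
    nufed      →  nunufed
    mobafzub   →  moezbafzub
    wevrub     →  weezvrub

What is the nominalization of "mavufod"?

mamavufod

zofsegbem and nufed both have last vowel 'e' yet inflect differently (zofsegbemir, nunufed), so the last vowel is not what conditions the rule; the final letter is.
"mavufod" ends in -d. The stems ending in -d (nufed → nunufed, wisud → wiwisud, lolmirsud → lololmirsud) repeat the first consonant+vowel as a prefix.
The other patterns: stems ending in -m add -ir; stems ending in -b insert -ez- after the first vowel.
So mavufod → mamavufod.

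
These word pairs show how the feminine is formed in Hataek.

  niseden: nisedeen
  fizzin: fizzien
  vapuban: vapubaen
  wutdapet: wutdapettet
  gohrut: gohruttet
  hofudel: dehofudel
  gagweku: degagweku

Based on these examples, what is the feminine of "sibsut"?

niseden and wutdapet both have last vowel 'e' yet inflect differently (nisedeen, wutdapettet), so the last vowel is not what conditions the rule; the final letter is.
"sibsut" ends in -t. The stems ending in -t (wutdapet → wutdapettet, gohrut → gohruttet) double the final consonant and add -et.
So sibsut → sibsuttet.

sibsuttet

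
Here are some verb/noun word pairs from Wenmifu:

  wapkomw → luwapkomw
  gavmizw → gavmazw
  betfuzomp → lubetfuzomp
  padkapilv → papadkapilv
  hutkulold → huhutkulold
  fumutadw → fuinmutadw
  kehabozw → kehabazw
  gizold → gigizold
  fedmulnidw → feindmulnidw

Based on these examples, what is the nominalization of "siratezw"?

siratazw

kehabozw and wapkomw both end in -w yet inflect differently (kehabazw, luwapkomw), so the final letter is not what conditions the rule; the second-to-last letter is.
"siratezw" has second-to-last letter 'z'. The stems whose second-to-last letter is 'z' (kehabozw → kehabazw, gavmizw → gavmazw) change the last vowel to 'a'.
The other patterns: stems whose second-to-last letter is 'm' add the prefix lu-; stems whose second-to-last letter is 'l' repeat the first consonant+vowel as a prefix; stems whose second-to-last letter is 'd' insert -in- after the first vowel.
So siratezw → siratazw.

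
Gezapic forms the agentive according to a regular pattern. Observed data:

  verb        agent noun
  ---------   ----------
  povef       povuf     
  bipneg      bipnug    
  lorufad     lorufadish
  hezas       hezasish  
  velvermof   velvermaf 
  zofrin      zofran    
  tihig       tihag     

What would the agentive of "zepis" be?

zepas

"zepis" has last vowel 'i'. The stems whose last vowel is 'i' (zofrin → zofran, tihig → tihag) change the last vowel to 'a'.
The other patterns: stems whose last vowel is 'e' change the last vowel to 'u'; stems whose last vowel is 'a' add -ish.
So zepis → zepas.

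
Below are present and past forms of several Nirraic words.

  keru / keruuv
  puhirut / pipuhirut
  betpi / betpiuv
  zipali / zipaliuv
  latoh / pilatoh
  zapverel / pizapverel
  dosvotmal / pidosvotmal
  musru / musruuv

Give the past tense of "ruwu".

puhirut and keru both have last vowel 'u' yet inflect differently (pipuhirut, keruuv), so the last vowel is not what conditions the rule; whether the stem ends in a vowel or a consonant is.
"ruwu" ends in a vowel. The stems ending in a vowel (keru → keruuv, musru → musruuv, betpi → betpiuv) add -uv.
So ruwu → ruwuuv.

ruwuuv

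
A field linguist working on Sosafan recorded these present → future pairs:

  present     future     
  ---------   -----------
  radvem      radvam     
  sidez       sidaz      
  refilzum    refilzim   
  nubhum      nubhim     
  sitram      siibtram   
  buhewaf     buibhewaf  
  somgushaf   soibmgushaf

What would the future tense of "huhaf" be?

radvem and refilzum both end in -m yet inflect differently (radvam, refilzim), so the final letter is not what conditions the rule; the last vowel is.
"huhaf" has last vowel 'a'. The stems whose last vowel is 'a' (sitram → siibtram, buhewaf → buibhewaf, somgushaf → soibmgushaf) insert -ib- after the first vowel.
The other patterns: stems whose last vowel is 'e' change the last vowel to 'a'; stems whose last vowel is 'u' change the last vowel to 'i'.
So huhaf → huibhaf.

huibhaf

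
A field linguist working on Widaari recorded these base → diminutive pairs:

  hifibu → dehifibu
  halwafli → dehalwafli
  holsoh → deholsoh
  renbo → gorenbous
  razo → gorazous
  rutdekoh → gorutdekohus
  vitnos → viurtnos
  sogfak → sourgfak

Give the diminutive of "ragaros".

goragarosus

holsoh and rutdekoh both end in -h yet inflect differently (deholsoh, gorutdekohus), so the final letter is not what conditions the rule; the first letter is.
"ragaros" begins with r-. The stems beginning with r- (renbo → gorenbous, razo → gorazous, rutdekoh → gorutdekohus) add go- … -us around the stem.
The other patterns: stems beginning with h- add the prefix de-; stems beginning with s- or v- insert -ur- after the first vowel.
So ragaros → goragarosus.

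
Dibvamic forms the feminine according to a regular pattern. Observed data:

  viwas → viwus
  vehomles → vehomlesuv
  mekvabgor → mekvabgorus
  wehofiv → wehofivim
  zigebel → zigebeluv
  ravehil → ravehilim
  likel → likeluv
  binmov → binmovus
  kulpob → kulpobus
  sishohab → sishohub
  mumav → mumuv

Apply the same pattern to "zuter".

zuteruv

kulpob and sishohab both end in -b yet inflect differently (kulpobus, sishohub), so the final letter is not what conditions the rule; the last vowel is.
"zuter" has last vowel 'e'. The stems whose last vowel is 'e' (vehomles → vehomlesuv, zigebel → zigebeluv, likel → likeluv) add -uv.
So zuter → zuteruv.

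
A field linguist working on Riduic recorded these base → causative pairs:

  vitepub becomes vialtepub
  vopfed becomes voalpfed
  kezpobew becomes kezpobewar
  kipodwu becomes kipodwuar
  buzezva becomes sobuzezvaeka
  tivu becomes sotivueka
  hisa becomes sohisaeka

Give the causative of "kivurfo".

kivurfoar

"kivurfo" begins with k-. The stems beginning with k- (kezpobew → kezpobewar, kipodwu → kipodwuar) add -ar.
The other patterns: stems beginning with v- insert -al- after the first vowel; stems beginning with b-, h- or t- add so- … -eka around the stem.
So kivurfo → kivurfoar.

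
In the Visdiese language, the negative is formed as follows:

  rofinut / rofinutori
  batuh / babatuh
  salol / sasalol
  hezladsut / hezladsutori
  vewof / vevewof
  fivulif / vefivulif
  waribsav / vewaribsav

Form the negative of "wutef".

vewutef

rofinut and batuh both have last vowel 'u' yet inflect differently (rofinutori, babatuh), so the last vowel is not what conditions the rule; the final letter is.
"wutef" ends in -f. The stems ending in -f (fivulif → vefivulif, vewof → vevewof) add the prefix ve-.
So wutef → vewutef.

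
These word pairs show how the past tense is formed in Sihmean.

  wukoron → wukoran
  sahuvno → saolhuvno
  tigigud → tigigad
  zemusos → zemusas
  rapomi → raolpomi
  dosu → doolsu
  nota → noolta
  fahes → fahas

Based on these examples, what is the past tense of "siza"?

siolza

zemusos and sahuvno both have last vowel 'o' yet inflect differently (zemusas, saolhuvno), so the last vowel is not what conditions the rule; whether the stem ends in a vowel or a consonant is.
"siza" ends in a vowel. The stems ending in a vowel (rapomi → raolpomi, sahuvno → saolhuvno, dosu → doolsu) insert -ol- after the first vowel.
The other pattern: stems ending in a consonant change the last vowel to 'a'.
So siza → siolza.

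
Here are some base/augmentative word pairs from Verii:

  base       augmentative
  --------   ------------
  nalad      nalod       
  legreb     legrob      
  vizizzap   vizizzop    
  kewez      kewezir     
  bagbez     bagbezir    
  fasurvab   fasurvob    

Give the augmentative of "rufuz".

bagbez and legreb both have last vowel 'e' yet inflect differently (bagbezir, legrob), so the last vowel is not what conditions the rule; the final letter is.
"rufuz" ends in -z. The stems ending in -z (bagbez → bagbezir, kewez → kewezir) add -ir.
The other pattern: stems ending in -b, -d or -p change the last vowel to 'o'.
So rufuz → rufuzir.

rufuzir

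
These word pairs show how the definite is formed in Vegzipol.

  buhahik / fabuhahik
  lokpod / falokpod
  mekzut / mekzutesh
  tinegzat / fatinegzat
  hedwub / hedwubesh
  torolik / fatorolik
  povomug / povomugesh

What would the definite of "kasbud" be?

"kasbud" has last vowel 'u'. The stems whose last vowel is 'u' (hedwub → hedwubesh, mekzut → mekzutesh, povomug → povomugesh) add -esh.
The other pattern: stems whose last vowel is 'a', 'i' or 'o' add the prefix fa-.
So kasbud → kasbudesh.

kasbudesh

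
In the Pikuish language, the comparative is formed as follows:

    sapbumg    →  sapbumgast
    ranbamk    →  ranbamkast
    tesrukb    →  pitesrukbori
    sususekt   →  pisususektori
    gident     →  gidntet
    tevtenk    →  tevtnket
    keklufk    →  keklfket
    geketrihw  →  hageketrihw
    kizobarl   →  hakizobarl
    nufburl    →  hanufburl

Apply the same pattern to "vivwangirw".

sususekt and gident both end in -t yet inflect differently (pisususektori, gidntet), so the final letter is not what conditions the rule; the second-to-last letter is.
"vivwangirw" has second-to-last letter 'r'. The stems whose second-to-last letter is 'r' (kizobarl → hakizobarl, nufburl → hanufburl) add the prefix ha-.
The other patterns: stems whose second-to-last letter is 'm' add -ast; stems whose second-to-last letter is 'k' add pi- … -ori around the stem; stems whose second-to-last letter is 'f' or 'n' delete the last vowel and add -et.
So vivwangirw → havivwangirw.

havivwangirw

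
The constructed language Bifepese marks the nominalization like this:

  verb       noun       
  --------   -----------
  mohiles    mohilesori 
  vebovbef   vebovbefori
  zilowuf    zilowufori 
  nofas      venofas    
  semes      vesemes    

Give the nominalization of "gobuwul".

mohiles and nofas both end in -s yet inflect differently (mohilesori, venofas), so the final letter is not what conditions the rule; the number of vowels is.
"gobuwul" has 3 vowels. The stems with 3 vowels (mohiles → mohilesori, vebovbef → vebovbefori, zilowuf → zilowufori) add -ori.
So gobuwul → gobuwulori.

gobuwulori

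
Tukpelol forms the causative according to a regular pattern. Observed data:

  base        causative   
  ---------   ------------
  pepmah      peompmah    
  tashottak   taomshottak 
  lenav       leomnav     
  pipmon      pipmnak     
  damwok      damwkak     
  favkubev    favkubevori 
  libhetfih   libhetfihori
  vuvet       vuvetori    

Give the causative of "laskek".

laskekori

tashottak and damwok both end in -k yet inflect differently (taomshottak, damwkak), so the final letter is not what conditions the rule; the last vowel is.
"laskek" has last vowel 'e'. The stems whose last vowel is 'e' (favkubev → favkubevori, vuvet → vuvetori) add -ori.
So laskek → laskekori.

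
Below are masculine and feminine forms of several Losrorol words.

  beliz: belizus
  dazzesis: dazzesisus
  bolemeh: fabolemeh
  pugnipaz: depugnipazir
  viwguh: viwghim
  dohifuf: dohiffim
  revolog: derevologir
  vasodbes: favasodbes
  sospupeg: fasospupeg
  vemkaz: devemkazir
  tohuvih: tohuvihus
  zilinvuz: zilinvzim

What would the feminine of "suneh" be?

fasuneh

"suneh" has last vowel 'e'. The stems whose last vowel is 'e' (vasodbes → favasodbes, bolemeh → fabolemeh, sospupeg → fasospupeg) add the prefix fa-.
The other patterns: stems whose last vowel is 'u' delete the last vowel and add -im; stems whose last vowel is 'i' add -us; stems whose last vowel is 'a' or 'o' add de- … -ir around the stem.
So suneh → fasuneh.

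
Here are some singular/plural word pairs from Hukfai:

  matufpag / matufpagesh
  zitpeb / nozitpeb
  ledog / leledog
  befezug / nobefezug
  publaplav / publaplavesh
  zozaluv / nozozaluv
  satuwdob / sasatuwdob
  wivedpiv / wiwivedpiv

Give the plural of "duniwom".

befezug and matufpag both end in -g yet inflect differently (nobefezug, matufpagesh), so the final letter is not what conditions the rule; the last vowel is.
"duniwom" has last vowel 'o'. The stems whose last vowel is 'o' (ledog → leledog, satuwdob → sasatuwdob) repeat the first consonant+vowel as a prefix.
The other patterns: stems whose last vowel is 'e' or 'u' add the prefix no-; stems whose last vowel is 'a' add -esh.
So duniwom → duduniwom.

duduniwom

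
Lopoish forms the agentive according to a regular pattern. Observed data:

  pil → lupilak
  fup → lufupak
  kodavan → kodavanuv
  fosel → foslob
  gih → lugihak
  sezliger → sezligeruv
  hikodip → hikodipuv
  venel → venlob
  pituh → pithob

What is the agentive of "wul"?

gih and pituh both end in -h yet inflect differently (lugihak, pithob), so the final letter is not what conditions the rule; the number of vowels is.
"wul" has 1 vowel. The stems with 1 vowel (pil → lupilak, fup → lufupak, gih → lugihak) add lu- … -ak around the stem.
The other patterns: stems with 2 vowels delete the last vowel and add -ob; stems with 3 vowels add -uv.
So wul → luwulak.

luwulak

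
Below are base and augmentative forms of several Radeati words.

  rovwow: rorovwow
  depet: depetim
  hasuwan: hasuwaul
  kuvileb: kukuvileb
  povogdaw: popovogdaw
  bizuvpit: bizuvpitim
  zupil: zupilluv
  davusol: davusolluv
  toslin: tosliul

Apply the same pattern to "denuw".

dedenuw

bizuvpit and zupil both have last vowel 'i' yet inflect differently (bizuvpitim, zupilluv), so the last vowel is not what conditions the rule; the final letter is.
"denuw" ends in -w. The stems ending in -w (rovwow → rorovwow, povogdaw → popovogdaw) repeat the first consonant+vowel as a prefix.
The other patterns: stems ending in -t add -im; stems ending in -l double the final consonant and add -uv; stems ending in -n drop the final letter and add -ul.
So denuw → dedenuw.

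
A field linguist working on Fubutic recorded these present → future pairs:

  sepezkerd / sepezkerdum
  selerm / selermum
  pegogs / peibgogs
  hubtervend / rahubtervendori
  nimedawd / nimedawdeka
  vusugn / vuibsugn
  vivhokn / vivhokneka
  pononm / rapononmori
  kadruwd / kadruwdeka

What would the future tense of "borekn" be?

pononm and selerm both end in -m yet inflect differently (rapononmori, selermum), so the final letter is not what conditions the rule; the second-to-last letter is.
"borekn" has second-to-last letter 'k'. The one such stem in the data (vivhokn → vivhokneka) adds -eka, so the same rule applies.
The other patterns: stems whose second-to-last letter is 'g' insert -ib- after the first vowel; stems whose second-to-last letter is 'n' add ra- … -ori around the stem; stems whose second-to-last letter is 'r' add -um.
So borekn → borekneka.

borekneka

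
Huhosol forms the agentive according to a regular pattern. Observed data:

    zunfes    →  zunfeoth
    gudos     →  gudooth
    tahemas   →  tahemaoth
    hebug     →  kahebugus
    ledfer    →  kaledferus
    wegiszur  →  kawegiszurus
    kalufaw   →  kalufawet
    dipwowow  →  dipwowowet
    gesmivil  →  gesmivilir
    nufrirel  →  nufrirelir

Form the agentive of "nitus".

"nitus" ends in -s. The stems ending in -s (zunfes → zunfeoth, gudos → gudooth, tahemas → tahemaoth) drop the final letter and add -oth.
So nitus → nituoth.

nituoth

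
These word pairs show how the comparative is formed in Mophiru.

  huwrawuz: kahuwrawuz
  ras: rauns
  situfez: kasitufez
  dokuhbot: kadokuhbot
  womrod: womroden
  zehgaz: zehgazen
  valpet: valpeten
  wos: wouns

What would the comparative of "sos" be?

souns

"sos" has 1 vowel. The stems with 1 vowel (wos → wouns, ras → rauns) insert -un- after the first vowel.
So sos → souns.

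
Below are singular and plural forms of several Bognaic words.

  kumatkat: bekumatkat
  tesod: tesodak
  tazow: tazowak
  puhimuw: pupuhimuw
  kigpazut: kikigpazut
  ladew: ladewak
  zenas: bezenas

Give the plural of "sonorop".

"sonorop" has last vowel 'o'. The stems whose last vowel is 'o' (tesod → tesodak, tazow → tazowak) add -ak.
The other patterns: stems whose last vowel is 'a' add the prefix be-; stems whose last vowel is 'u' repeat the first consonant+vowel as a prefix.
So sonorop → sonoropak.

sonoropak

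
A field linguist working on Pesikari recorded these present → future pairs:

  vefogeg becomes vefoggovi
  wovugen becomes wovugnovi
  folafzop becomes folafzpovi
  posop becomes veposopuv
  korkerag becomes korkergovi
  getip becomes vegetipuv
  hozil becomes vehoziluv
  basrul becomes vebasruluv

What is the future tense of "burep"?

folafzop and posop both end in -p yet inflect differently (folafzpovi, veposopuv), so the final letter is not what conditions the rule; the number of vowels is.
"burep" has 2 vowels. The stems with 2 vowels (posop → veposopuv, basrul → vebasruluv, getip → vegetipuv) add ve- … -uv around the stem.
So burep → veburepuv.

veburepuv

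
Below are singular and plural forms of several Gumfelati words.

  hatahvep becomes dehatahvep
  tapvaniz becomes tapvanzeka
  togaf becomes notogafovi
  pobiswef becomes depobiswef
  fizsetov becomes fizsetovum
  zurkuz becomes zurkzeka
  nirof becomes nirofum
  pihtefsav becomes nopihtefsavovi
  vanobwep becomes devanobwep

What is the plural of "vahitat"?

novahitatovi

pobiswef and togaf both end in -f yet inflect differently (depobiswef, notogafovi), so the final letter is not what conditions the rule; the last vowel is.
"vahitat" has last vowel 'a'. The stems whose last vowel is 'a' (togaf → notogafovi, pihtefsav → nopihtefsavovi) add no- … -ovi around the stem.
So vahitat → novahitatovi.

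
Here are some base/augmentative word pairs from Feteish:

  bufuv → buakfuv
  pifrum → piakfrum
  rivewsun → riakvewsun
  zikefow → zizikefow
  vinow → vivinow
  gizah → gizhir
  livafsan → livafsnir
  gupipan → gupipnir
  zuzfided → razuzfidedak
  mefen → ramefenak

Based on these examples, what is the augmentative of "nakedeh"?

ranakedehak

"nakedeh" has last vowel 'e'. The stems whose last vowel is 'e' (zuzfided → razuzfidedak, mefen → ramefenak) add ra- … -ak around the stem.
So nakedeh → ranakedehak.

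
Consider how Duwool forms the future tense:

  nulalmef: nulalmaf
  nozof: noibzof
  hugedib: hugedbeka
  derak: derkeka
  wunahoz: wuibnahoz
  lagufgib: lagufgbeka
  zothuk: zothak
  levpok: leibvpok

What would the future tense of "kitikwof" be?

nozof and nulalmef both end in -f yet inflect differently (noibzof, nulalmaf), so the final letter is not what conditions the rule; the last vowel is.
"kitikwof" has last vowel 'o'. The stems whose last vowel is 'o' (levpok → leibvpok, wunahoz → wuibnahoz, nozof → noibzof) insert -ib- after the first vowel.
So kitikwof → kiibtikwof.

kiibtikwof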